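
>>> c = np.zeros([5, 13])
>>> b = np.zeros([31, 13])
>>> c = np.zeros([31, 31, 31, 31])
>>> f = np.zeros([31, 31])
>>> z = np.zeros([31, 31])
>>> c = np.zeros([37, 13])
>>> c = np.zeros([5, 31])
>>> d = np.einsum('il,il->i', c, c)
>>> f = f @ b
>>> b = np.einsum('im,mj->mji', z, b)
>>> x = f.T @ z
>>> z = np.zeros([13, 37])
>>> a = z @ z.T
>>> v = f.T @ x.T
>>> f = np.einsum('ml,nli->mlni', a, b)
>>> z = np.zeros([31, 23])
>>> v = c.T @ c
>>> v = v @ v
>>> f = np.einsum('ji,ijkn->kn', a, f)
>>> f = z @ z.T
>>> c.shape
(5, 31)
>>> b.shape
(31, 13, 31)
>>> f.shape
(31, 31)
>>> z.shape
(31, 23)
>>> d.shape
(5,)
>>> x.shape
(13, 31)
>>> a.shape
(13, 13)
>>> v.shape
(31, 31)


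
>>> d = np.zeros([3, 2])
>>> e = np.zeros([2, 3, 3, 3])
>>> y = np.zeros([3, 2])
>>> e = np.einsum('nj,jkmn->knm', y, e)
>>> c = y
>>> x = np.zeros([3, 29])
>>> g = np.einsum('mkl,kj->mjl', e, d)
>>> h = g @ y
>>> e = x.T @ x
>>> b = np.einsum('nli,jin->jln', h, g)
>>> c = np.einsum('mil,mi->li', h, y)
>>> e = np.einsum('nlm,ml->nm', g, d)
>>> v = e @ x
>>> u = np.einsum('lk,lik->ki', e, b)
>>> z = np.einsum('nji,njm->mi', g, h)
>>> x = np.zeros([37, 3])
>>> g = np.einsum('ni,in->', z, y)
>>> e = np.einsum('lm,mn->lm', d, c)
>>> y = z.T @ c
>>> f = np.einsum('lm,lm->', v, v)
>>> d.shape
(3, 2)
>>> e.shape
(3, 2)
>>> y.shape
(3, 2)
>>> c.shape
(2, 2)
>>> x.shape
(37, 3)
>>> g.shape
()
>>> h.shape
(3, 2, 2)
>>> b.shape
(3, 2, 3)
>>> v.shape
(3, 29)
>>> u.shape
(3, 2)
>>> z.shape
(2, 3)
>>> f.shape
()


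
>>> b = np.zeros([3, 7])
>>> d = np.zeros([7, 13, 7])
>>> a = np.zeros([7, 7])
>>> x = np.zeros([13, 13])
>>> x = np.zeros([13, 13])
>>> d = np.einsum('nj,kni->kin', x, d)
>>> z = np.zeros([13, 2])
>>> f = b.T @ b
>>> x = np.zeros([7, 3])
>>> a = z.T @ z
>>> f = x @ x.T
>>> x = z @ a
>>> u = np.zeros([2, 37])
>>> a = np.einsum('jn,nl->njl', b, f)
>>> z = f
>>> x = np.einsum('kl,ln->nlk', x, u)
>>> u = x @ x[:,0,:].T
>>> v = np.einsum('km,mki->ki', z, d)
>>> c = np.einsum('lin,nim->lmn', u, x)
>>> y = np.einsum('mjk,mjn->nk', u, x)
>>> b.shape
(3, 7)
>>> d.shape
(7, 7, 13)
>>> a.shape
(7, 3, 7)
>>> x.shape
(37, 2, 13)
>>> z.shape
(7, 7)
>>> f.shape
(7, 7)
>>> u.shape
(37, 2, 37)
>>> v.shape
(7, 13)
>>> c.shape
(37, 13, 37)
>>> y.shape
(13, 37)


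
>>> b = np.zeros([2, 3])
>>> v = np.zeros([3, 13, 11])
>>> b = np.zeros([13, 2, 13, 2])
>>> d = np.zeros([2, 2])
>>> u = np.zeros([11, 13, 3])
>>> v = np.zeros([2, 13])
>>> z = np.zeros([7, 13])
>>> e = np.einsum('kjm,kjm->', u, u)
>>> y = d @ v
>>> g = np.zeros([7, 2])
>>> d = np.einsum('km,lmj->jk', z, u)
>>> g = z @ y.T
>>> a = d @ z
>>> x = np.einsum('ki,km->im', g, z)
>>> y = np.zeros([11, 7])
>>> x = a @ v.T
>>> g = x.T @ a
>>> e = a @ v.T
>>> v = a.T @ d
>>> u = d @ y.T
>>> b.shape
(13, 2, 13, 2)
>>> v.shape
(13, 7)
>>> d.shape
(3, 7)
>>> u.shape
(3, 11)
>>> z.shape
(7, 13)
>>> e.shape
(3, 2)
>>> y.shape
(11, 7)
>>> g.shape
(2, 13)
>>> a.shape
(3, 13)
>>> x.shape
(3, 2)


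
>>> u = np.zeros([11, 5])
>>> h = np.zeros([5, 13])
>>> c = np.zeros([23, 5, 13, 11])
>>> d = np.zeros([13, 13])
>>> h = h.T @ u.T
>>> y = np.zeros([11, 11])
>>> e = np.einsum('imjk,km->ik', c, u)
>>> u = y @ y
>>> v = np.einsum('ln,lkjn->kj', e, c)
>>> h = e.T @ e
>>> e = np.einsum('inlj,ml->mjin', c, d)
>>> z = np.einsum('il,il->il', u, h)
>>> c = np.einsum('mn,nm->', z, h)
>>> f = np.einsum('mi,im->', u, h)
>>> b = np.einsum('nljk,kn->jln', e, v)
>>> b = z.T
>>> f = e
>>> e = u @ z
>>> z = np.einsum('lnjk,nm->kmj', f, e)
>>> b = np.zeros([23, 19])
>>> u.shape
(11, 11)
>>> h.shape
(11, 11)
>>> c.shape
()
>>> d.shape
(13, 13)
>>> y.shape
(11, 11)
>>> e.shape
(11, 11)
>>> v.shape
(5, 13)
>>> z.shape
(5, 11, 23)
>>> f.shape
(13, 11, 23, 5)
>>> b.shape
(23, 19)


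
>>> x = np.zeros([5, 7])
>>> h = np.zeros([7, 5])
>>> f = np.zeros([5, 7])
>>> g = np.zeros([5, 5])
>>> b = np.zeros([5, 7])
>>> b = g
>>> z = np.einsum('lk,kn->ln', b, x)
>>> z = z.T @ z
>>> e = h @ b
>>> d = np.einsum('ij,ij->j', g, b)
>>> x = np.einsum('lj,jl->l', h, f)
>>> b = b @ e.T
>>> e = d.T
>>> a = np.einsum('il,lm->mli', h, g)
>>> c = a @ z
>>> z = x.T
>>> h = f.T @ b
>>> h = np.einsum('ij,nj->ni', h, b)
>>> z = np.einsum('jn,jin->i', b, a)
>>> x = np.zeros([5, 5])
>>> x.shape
(5, 5)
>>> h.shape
(5, 7)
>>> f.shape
(5, 7)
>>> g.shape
(5, 5)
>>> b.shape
(5, 7)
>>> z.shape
(5,)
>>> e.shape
(5,)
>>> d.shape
(5,)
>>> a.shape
(5, 5, 7)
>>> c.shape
(5, 5, 7)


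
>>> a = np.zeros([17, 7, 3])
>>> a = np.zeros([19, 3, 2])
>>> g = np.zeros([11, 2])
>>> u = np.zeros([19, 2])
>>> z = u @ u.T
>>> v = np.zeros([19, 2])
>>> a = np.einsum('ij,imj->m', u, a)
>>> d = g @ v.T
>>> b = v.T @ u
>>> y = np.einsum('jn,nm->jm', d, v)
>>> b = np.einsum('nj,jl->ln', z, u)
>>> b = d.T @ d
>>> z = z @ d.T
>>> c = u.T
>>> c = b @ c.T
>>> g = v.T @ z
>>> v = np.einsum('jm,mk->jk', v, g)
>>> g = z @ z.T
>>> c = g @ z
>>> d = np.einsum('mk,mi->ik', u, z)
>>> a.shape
(3,)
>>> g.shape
(19, 19)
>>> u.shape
(19, 2)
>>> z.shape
(19, 11)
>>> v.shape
(19, 11)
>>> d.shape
(11, 2)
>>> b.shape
(19, 19)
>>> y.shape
(11, 2)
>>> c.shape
(19, 11)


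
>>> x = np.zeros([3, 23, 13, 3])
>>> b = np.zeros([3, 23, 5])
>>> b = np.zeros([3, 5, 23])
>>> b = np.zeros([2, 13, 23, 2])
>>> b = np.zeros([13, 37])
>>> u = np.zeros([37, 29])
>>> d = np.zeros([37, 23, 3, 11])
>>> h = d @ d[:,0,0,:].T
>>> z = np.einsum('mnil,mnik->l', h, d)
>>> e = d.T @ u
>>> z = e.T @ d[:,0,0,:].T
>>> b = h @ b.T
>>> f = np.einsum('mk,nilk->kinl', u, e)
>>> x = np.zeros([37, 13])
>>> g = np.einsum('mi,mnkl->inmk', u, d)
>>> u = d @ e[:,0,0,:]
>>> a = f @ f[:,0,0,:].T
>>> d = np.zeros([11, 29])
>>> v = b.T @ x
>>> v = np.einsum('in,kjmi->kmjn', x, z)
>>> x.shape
(37, 13)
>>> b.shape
(37, 23, 3, 13)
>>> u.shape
(37, 23, 3, 29)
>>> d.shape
(11, 29)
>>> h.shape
(37, 23, 3, 37)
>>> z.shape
(29, 23, 3, 37)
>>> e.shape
(11, 3, 23, 29)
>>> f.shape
(29, 3, 11, 23)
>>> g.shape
(29, 23, 37, 3)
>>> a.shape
(29, 3, 11, 29)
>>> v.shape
(29, 3, 23, 13)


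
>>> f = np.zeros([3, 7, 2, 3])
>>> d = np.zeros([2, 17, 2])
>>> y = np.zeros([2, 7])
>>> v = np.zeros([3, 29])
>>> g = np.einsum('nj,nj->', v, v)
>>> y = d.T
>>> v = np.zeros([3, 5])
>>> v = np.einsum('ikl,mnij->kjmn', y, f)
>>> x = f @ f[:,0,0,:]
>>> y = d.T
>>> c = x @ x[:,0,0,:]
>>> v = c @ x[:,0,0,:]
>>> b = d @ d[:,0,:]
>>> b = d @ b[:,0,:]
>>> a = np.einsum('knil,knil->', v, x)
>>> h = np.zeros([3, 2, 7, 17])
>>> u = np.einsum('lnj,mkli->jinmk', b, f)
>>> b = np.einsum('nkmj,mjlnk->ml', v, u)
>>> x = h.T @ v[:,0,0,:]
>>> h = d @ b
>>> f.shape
(3, 7, 2, 3)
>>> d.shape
(2, 17, 2)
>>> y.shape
(2, 17, 2)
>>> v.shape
(3, 7, 2, 3)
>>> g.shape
()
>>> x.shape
(17, 7, 2, 3)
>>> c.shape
(3, 7, 2, 3)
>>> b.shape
(2, 17)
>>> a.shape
()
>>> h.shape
(2, 17, 17)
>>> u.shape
(2, 3, 17, 3, 7)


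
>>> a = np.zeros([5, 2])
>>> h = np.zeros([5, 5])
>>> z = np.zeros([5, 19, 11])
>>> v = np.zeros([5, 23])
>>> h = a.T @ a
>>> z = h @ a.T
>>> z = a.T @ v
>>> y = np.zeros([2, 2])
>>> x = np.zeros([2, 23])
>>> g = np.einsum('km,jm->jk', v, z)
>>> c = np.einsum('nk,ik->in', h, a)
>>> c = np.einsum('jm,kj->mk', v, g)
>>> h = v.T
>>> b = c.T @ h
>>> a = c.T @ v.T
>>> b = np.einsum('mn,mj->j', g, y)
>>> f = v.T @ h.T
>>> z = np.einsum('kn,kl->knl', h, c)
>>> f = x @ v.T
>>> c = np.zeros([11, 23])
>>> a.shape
(2, 5)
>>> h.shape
(23, 5)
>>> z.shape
(23, 5, 2)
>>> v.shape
(5, 23)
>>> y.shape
(2, 2)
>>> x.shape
(2, 23)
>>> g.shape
(2, 5)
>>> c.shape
(11, 23)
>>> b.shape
(2,)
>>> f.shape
(2, 5)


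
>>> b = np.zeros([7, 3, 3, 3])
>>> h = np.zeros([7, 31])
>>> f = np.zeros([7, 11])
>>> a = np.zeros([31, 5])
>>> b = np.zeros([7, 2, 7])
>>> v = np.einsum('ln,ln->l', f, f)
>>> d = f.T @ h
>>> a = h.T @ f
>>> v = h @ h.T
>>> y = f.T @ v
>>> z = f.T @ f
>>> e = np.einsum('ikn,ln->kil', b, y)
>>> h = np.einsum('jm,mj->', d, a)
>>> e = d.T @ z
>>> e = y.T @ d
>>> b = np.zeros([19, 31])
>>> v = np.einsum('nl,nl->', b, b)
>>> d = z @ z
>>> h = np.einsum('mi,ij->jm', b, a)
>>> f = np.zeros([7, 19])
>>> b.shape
(19, 31)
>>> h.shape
(11, 19)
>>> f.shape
(7, 19)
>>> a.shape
(31, 11)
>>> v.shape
()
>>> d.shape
(11, 11)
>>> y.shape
(11, 7)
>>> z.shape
(11, 11)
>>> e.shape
(7, 31)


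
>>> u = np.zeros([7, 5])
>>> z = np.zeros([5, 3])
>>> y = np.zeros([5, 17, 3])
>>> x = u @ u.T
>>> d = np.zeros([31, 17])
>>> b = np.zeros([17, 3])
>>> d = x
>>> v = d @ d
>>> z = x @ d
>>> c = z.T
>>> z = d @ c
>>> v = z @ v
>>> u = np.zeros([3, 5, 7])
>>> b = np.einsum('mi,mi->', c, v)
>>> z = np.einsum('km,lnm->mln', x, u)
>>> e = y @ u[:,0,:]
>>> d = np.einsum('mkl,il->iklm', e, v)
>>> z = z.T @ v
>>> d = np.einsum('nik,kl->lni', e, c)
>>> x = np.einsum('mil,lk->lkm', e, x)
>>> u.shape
(3, 5, 7)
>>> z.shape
(5, 3, 7)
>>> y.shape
(5, 17, 3)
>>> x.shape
(7, 7, 5)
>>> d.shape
(7, 5, 17)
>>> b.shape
()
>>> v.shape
(7, 7)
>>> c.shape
(7, 7)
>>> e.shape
(5, 17, 7)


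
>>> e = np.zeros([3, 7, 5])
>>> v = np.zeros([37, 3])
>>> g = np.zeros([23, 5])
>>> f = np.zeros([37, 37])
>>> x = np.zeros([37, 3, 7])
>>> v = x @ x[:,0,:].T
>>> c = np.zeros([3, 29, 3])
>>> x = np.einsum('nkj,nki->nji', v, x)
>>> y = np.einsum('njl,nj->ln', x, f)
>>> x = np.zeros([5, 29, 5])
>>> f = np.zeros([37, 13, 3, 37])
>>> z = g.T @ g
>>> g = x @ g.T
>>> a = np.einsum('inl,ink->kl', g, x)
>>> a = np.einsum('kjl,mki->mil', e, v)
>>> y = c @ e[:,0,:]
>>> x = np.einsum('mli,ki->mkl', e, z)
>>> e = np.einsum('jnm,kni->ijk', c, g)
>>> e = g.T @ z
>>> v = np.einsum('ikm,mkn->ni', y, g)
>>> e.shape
(23, 29, 5)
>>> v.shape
(23, 3)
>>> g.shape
(5, 29, 23)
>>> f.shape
(37, 13, 3, 37)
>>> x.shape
(3, 5, 7)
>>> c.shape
(3, 29, 3)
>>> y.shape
(3, 29, 5)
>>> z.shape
(5, 5)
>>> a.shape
(37, 37, 5)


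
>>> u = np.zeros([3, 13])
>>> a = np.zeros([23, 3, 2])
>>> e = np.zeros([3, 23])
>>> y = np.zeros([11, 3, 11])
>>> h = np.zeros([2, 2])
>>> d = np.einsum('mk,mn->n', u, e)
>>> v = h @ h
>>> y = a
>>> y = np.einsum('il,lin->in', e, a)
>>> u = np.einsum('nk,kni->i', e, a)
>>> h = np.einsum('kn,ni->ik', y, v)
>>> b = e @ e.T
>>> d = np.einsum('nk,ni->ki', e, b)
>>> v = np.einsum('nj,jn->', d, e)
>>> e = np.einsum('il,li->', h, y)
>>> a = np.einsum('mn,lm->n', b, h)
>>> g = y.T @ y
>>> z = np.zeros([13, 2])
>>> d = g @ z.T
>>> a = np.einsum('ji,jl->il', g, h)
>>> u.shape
(2,)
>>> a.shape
(2, 3)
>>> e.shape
()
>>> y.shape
(3, 2)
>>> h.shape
(2, 3)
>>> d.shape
(2, 13)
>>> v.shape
()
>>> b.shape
(3, 3)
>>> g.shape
(2, 2)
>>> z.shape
(13, 2)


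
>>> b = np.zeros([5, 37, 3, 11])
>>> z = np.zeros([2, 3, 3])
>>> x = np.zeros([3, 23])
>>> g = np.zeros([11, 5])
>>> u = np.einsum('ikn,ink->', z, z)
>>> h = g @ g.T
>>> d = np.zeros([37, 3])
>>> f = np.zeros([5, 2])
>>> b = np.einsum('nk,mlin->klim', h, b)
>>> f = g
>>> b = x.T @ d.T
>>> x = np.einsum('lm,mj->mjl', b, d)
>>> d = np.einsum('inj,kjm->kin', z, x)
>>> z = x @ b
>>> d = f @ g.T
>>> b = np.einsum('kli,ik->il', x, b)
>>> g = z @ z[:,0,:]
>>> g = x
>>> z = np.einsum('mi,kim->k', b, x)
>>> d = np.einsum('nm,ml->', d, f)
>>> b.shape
(23, 3)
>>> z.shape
(37,)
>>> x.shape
(37, 3, 23)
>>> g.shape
(37, 3, 23)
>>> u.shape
()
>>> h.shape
(11, 11)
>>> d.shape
()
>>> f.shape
(11, 5)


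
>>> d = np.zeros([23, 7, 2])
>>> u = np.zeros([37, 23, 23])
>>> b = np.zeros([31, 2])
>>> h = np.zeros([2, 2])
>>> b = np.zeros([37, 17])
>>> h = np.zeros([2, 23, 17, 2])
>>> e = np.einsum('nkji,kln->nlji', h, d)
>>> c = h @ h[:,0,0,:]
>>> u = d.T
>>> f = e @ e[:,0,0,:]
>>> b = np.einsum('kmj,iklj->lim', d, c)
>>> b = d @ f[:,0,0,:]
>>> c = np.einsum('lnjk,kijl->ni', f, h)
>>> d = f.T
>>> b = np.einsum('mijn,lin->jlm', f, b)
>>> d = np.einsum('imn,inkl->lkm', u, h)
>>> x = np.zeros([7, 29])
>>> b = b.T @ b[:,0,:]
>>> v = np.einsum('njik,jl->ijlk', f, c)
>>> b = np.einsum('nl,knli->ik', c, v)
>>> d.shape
(2, 17, 7)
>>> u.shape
(2, 7, 23)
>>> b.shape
(2, 17)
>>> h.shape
(2, 23, 17, 2)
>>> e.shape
(2, 7, 17, 2)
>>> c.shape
(7, 23)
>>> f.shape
(2, 7, 17, 2)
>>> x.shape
(7, 29)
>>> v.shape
(17, 7, 23, 2)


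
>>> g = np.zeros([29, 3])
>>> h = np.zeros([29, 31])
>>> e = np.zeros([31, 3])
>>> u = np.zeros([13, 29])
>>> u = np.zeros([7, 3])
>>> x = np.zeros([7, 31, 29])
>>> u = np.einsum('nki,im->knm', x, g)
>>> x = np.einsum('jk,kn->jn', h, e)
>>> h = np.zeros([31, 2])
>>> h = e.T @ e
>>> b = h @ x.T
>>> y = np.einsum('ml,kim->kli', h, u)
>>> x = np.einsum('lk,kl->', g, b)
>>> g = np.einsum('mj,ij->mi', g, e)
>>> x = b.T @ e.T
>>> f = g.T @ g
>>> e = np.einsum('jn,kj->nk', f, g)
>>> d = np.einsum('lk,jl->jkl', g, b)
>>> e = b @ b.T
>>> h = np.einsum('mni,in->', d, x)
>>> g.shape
(29, 31)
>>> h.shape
()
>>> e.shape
(3, 3)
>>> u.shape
(31, 7, 3)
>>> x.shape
(29, 31)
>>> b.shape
(3, 29)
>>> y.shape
(31, 3, 7)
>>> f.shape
(31, 31)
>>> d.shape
(3, 31, 29)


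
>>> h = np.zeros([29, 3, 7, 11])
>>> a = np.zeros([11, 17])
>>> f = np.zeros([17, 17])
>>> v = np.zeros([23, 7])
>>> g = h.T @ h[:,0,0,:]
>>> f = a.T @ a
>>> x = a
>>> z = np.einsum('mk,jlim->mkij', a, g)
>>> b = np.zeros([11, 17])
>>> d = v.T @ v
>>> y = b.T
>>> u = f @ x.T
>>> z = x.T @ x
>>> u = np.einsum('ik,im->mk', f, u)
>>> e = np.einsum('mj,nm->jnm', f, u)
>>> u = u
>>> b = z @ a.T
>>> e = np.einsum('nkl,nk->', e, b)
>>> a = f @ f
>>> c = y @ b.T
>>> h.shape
(29, 3, 7, 11)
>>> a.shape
(17, 17)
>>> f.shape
(17, 17)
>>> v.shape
(23, 7)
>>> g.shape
(11, 7, 3, 11)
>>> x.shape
(11, 17)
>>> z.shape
(17, 17)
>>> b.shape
(17, 11)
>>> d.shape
(7, 7)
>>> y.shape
(17, 11)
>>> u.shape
(11, 17)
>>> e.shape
()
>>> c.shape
(17, 17)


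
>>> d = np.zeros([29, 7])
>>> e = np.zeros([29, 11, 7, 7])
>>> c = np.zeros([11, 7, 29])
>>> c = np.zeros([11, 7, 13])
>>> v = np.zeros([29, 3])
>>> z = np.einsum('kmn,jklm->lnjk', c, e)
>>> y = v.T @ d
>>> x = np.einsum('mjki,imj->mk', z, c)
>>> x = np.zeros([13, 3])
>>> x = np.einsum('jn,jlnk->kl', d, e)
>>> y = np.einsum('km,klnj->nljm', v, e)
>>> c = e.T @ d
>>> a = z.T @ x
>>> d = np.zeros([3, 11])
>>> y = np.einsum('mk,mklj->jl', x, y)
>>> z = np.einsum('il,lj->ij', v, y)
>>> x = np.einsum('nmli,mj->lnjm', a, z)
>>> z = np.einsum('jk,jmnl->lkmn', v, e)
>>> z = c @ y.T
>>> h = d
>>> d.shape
(3, 11)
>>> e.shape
(29, 11, 7, 7)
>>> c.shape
(7, 7, 11, 7)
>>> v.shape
(29, 3)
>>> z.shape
(7, 7, 11, 3)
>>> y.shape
(3, 7)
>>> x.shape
(13, 11, 7, 29)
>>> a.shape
(11, 29, 13, 11)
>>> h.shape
(3, 11)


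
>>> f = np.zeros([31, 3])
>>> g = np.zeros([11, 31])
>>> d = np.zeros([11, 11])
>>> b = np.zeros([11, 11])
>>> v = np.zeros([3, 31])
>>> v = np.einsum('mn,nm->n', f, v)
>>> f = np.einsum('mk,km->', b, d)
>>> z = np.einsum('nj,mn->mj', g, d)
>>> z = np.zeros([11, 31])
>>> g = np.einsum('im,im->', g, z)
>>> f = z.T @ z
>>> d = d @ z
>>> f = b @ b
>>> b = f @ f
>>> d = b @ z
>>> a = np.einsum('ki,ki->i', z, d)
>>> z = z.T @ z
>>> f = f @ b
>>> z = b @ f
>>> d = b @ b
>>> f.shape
(11, 11)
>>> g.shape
()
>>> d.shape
(11, 11)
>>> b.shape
(11, 11)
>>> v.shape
(3,)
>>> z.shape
(11, 11)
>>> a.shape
(31,)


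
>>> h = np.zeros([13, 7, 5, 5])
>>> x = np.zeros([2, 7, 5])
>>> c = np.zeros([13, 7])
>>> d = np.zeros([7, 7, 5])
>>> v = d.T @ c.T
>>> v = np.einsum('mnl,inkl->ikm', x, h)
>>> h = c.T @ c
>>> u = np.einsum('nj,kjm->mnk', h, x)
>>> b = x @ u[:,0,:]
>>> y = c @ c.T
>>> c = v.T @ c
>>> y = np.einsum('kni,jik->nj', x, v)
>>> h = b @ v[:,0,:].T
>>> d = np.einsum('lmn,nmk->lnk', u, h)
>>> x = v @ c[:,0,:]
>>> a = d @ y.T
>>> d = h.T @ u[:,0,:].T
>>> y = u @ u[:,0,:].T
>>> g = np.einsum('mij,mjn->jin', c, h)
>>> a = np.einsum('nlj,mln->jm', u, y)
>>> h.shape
(2, 7, 13)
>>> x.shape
(13, 5, 7)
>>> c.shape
(2, 5, 7)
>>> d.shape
(13, 7, 5)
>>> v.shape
(13, 5, 2)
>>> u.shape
(5, 7, 2)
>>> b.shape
(2, 7, 2)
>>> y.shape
(5, 7, 5)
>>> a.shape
(2, 5)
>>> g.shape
(7, 5, 13)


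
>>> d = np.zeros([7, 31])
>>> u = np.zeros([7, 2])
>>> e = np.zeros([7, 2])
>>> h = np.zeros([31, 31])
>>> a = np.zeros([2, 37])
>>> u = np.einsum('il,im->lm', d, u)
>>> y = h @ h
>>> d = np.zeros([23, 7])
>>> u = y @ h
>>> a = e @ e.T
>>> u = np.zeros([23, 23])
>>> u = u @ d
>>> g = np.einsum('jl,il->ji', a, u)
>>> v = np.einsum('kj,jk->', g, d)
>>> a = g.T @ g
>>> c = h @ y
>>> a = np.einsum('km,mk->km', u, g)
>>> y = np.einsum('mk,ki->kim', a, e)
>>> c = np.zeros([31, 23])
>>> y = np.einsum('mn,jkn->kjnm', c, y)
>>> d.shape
(23, 7)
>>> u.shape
(23, 7)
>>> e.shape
(7, 2)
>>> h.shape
(31, 31)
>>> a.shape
(23, 7)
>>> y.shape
(2, 7, 23, 31)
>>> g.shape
(7, 23)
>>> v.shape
()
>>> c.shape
(31, 23)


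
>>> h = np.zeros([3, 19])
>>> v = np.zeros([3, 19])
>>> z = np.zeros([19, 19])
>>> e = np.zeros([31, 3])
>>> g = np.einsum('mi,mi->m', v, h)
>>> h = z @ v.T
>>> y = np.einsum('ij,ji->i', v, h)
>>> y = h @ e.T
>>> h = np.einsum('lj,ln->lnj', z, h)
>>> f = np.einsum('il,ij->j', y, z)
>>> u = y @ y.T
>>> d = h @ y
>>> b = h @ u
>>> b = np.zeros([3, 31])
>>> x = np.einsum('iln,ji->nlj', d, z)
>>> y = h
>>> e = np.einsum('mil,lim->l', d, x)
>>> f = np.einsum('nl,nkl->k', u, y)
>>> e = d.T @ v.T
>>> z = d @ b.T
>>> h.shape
(19, 3, 19)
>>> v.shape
(3, 19)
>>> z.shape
(19, 3, 3)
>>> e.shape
(31, 3, 3)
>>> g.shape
(3,)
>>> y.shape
(19, 3, 19)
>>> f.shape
(3,)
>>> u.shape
(19, 19)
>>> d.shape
(19, 3, 31)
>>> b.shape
(3, 31)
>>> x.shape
(31, 3, 19)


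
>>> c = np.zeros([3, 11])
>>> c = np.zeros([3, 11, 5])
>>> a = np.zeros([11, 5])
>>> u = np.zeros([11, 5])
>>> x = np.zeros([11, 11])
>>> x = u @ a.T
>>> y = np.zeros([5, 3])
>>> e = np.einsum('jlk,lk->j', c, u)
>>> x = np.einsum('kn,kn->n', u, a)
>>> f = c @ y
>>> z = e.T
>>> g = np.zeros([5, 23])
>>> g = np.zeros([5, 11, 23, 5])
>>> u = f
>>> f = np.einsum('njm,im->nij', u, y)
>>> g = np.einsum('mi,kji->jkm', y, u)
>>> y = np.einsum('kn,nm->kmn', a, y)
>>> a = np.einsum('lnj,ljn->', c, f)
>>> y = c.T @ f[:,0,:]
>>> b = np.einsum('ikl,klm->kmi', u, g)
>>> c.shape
(3, 11, 5)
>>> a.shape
()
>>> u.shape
(3, 11, 3)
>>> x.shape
(5,)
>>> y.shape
(5, 11, 11)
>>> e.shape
(3,)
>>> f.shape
(3, 5, 11)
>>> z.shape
(3,)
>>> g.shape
(11, 3, 5)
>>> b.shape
(11, 5, 3)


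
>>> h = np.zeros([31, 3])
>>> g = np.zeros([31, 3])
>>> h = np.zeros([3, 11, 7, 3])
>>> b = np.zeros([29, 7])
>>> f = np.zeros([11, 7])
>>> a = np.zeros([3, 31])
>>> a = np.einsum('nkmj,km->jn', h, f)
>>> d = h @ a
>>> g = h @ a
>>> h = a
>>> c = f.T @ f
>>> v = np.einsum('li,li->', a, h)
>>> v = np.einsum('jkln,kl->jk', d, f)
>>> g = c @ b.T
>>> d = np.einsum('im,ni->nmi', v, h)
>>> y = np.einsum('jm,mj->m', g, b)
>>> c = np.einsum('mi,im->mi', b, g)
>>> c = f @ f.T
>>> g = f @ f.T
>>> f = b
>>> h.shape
(3, 3)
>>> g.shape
(11, 11)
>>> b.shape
(29, 7)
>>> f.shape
(29, 7)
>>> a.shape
(3, 3)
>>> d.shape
(3, 11, 3)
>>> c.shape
(11, 11)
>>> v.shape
(3, 11)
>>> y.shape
(29,)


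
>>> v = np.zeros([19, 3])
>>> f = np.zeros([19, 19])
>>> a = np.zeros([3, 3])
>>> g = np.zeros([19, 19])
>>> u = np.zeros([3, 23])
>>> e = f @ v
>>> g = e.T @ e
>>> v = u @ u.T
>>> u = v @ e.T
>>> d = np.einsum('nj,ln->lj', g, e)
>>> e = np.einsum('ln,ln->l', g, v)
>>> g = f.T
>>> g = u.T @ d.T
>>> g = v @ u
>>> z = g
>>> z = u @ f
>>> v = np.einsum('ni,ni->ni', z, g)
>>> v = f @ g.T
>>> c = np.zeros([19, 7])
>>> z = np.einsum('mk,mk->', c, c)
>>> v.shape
(19, 3)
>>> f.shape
(19, 19)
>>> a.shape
(3, 3)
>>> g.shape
(3, 19)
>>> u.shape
(3, 19)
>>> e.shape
(3,)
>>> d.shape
(19, 3)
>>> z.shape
()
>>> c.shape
(19, 7)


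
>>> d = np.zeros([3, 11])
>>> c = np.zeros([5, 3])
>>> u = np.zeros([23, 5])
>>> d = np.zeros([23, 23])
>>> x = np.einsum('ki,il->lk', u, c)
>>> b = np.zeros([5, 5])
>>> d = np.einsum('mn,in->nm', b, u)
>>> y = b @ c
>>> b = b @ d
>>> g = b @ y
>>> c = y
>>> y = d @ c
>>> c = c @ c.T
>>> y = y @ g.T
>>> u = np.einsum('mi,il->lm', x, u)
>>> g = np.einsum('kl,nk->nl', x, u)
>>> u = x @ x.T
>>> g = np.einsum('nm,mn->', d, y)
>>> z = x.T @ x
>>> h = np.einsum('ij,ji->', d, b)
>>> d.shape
(5, 5)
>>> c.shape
(5, 5)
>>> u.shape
(3, 3)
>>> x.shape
(3, 23)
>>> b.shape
(5, 5)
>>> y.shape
(5, 5)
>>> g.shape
()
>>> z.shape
(23, 23)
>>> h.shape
()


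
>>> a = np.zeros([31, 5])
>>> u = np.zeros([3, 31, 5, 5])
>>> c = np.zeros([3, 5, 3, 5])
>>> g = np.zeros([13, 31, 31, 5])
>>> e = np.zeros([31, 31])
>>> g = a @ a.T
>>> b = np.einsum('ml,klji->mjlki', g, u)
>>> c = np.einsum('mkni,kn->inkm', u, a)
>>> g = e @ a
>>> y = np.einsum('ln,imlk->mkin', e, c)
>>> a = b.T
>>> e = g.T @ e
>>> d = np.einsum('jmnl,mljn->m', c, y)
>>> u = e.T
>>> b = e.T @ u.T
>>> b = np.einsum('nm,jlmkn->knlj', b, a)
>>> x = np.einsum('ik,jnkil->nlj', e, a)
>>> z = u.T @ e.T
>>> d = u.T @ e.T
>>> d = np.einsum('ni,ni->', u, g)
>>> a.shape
(5, 3, 31, 5, 31)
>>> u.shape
(31, 5)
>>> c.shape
(5, 5, 31, 3)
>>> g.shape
(31, 5)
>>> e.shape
(5, 31)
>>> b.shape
(5, 31, 3, 5)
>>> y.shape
(5, 3, 5, 31)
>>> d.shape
()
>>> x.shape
(3, 31, 5)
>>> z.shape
(5, 5)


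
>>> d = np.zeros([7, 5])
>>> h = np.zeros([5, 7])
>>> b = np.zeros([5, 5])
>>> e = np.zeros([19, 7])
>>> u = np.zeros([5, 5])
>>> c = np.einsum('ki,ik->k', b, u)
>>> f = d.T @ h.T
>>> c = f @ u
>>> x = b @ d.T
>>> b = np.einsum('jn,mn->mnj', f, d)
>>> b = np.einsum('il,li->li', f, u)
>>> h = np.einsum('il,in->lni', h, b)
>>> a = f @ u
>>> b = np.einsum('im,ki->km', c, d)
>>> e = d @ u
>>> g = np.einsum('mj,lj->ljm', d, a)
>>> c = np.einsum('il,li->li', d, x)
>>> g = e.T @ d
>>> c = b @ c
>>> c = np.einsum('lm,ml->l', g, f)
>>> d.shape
(7, 5)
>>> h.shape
(7, 5, 5)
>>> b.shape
(7, 5)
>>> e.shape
(7, 5)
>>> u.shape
(5, 5)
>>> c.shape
(5,)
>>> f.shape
(5, 5)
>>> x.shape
(5, 7)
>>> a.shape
(5, 5)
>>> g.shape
(5, 5)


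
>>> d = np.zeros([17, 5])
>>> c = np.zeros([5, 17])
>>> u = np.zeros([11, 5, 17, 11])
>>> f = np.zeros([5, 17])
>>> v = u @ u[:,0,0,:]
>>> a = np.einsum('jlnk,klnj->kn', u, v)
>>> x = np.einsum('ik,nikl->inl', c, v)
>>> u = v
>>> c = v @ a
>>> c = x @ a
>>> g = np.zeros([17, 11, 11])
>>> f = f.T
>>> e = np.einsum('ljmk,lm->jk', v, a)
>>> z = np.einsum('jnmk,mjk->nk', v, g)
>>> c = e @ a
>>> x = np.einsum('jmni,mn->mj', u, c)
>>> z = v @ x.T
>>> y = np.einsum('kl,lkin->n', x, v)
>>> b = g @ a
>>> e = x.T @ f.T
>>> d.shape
(17, 5)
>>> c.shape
(5, 17)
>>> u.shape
(11, 5, 17, 11)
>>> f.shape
(17, 5)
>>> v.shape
(11, 5, 17, 11)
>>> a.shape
(11, 17)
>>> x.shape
(5, 11)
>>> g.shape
(17, 11, 11)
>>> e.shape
(11, 17)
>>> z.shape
(11, 5, 17, 5)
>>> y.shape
(11,)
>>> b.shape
(17, 11, 17)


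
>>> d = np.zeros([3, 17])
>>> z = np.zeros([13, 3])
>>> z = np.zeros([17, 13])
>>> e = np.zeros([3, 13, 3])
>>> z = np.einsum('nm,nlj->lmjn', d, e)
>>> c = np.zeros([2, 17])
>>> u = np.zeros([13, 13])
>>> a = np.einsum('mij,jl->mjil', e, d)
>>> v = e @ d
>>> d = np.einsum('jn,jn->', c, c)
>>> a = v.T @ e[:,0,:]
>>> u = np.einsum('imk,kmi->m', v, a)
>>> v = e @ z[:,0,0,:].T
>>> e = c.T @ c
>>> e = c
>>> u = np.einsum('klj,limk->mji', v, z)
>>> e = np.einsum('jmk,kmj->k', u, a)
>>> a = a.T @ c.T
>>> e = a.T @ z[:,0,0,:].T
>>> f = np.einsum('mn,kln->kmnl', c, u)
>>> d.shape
()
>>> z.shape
(13, 17, 3, 3)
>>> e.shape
(2, 13, 13)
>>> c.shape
(2, 17)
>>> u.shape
(3, 13, 17)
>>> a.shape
(3, 13, 2)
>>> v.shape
(3, 13, 13)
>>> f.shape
(3, 2, 17, 13)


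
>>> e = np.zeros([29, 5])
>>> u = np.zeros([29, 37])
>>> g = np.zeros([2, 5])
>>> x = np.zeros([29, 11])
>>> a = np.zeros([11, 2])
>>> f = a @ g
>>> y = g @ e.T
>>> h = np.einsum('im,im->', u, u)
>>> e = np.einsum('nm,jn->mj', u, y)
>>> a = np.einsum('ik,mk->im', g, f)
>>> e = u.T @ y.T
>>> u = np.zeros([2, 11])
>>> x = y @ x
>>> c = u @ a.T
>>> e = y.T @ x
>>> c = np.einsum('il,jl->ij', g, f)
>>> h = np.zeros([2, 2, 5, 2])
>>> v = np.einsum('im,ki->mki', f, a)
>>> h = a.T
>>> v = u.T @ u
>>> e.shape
(29, 11)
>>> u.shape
(2, 11)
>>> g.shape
(2, 5)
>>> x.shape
(2, 11)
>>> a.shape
(2, 11)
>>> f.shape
(11, 5)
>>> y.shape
(2, 29)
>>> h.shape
(11, 2)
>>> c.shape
(2, 11)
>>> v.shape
(11, 11)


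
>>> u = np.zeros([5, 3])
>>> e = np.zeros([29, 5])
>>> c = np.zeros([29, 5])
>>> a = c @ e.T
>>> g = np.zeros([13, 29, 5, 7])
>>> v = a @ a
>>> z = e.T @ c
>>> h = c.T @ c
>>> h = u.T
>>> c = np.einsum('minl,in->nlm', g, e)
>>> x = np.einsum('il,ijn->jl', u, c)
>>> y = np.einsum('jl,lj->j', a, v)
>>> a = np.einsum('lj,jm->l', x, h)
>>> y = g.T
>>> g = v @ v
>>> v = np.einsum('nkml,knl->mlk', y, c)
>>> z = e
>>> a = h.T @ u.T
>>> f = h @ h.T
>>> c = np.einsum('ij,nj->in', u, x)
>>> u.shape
(5, 3)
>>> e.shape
(29, 5)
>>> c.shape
(5, 7)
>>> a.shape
(5, 5)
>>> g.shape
(29, 29)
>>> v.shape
(29, 13, 5)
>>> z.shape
(29, 5)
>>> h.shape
(3, 5)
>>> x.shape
(7, 3)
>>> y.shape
(7, 5, 29, 13)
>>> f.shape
(3, 3)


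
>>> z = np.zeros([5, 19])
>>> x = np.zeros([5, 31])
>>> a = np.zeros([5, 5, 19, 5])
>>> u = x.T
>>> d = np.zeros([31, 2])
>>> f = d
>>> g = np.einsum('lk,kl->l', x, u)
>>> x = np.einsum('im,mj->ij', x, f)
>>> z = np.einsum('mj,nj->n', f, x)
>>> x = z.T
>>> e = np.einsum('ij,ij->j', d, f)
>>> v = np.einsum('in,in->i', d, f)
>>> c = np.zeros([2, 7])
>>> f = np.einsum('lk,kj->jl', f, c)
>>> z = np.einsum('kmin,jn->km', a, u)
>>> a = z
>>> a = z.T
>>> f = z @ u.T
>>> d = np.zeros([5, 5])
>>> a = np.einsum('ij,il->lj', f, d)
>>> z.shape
(5, 5)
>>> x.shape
(5,)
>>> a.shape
(5, 31)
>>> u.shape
(31, 5)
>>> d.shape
(5, 5)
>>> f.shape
(5, 31)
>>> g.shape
(5,)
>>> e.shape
(2,)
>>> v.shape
(31,)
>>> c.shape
(2, 7)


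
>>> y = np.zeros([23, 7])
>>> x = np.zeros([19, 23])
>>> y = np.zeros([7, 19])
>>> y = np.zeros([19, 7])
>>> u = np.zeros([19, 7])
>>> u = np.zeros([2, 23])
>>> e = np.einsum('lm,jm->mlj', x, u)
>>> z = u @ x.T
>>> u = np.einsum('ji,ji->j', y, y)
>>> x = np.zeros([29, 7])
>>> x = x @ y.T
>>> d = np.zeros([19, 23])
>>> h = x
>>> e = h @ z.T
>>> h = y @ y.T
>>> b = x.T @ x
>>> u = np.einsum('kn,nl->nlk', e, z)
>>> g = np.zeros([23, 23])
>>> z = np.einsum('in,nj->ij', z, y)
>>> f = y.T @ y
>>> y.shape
(19, 7)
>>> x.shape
(29, 19)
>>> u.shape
(2, 19, 29)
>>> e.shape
(29, 2)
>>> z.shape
(2, 7)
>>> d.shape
(19, 23)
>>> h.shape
(19, 19)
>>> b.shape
(19, 19)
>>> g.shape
(23, 23)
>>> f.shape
(7, 7)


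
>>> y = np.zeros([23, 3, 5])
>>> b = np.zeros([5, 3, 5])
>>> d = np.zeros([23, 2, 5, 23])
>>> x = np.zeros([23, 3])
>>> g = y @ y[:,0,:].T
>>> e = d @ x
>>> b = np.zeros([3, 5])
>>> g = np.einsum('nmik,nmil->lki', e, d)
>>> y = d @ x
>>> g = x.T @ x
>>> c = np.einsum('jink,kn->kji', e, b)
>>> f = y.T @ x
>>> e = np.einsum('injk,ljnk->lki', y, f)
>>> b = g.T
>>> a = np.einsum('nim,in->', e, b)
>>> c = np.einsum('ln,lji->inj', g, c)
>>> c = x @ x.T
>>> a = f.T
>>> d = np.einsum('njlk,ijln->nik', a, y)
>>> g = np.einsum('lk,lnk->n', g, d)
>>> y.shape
(23, 2, 5, 3)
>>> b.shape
(3, 3)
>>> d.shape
(3, 23, 3)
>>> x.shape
(23, 3)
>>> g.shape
(23,)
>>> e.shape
(3, 3, 23)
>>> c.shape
(23, 23)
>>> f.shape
(3, 5, 2, 3)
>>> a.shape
(3, 2, 5, 3)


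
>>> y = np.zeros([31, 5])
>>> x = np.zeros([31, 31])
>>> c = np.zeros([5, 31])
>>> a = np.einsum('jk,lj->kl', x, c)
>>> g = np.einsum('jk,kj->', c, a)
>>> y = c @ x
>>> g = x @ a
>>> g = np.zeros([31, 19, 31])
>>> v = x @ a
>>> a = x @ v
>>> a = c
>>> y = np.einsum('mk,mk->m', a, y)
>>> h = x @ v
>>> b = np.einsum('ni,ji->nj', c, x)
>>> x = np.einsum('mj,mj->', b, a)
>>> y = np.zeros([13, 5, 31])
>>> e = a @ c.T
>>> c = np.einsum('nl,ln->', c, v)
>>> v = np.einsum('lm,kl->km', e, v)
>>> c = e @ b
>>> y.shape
(13, 5, 31)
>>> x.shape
()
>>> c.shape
(5, 31)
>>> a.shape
(5, 31)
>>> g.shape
(31, 19, 31)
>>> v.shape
(31, 5)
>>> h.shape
(31, 5)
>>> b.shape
(5, 31)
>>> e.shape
(5, 5)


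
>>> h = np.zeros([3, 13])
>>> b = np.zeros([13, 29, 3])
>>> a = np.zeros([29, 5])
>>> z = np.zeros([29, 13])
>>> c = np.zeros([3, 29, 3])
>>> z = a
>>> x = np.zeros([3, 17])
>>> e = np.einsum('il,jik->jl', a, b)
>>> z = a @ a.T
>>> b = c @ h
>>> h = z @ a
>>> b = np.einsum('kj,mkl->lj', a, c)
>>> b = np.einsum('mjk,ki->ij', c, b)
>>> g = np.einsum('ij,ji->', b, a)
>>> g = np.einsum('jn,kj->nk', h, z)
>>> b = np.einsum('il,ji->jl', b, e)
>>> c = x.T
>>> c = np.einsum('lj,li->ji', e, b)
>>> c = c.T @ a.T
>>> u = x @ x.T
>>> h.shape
(29, 5)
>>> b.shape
(13, 29)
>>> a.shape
(29, 5)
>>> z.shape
(29, 29)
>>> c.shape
(29, 29)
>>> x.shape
(3, 17)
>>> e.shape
(13, 5)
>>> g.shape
(5, 29)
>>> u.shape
(3, 3)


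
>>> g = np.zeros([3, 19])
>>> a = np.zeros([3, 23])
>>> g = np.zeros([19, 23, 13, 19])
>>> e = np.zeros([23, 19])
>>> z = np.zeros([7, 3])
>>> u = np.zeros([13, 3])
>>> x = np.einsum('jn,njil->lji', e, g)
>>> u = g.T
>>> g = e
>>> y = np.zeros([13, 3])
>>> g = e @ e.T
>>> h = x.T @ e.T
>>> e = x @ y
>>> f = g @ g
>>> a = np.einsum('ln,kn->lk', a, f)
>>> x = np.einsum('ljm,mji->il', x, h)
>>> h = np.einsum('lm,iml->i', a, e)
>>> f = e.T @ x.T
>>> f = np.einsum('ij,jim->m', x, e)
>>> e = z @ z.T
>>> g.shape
(23, 23)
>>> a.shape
(3, 23)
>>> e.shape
(7, 7)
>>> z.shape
(7, 3)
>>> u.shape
(19, 13, 23, 19)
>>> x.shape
(23, 19)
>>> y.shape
(13, 3)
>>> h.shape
(19,)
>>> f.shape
(3,)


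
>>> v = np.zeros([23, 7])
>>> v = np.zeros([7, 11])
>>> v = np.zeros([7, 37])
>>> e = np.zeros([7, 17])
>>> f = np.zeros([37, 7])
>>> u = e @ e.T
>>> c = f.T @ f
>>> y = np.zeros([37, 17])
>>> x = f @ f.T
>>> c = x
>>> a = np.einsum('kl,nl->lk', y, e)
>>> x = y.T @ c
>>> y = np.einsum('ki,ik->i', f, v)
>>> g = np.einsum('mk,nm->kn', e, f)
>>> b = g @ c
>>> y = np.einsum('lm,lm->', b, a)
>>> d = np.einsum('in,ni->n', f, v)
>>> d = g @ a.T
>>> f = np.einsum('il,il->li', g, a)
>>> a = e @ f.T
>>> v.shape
(7, 37)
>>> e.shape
(7, 17)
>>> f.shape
(37, 17)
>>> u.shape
(7, 7)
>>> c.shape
(37, 37)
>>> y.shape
()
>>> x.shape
(17, 37)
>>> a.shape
(7, 37)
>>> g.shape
(17, 37)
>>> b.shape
(17, 37)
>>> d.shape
(17, 17)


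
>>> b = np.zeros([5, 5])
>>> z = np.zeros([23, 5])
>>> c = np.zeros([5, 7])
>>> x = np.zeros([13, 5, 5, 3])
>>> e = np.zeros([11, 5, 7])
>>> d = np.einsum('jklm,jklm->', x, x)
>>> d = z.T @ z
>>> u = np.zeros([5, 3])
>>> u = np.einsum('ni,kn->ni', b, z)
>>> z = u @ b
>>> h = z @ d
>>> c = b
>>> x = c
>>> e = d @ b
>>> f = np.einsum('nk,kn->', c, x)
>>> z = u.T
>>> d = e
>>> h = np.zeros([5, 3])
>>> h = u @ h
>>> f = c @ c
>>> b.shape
(5, 5)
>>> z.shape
(5, 5)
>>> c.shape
(5, 5)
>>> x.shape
(5, 5)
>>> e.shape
(5, 5)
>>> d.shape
(5, 5)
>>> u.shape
(5, 5)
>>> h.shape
(5, 3)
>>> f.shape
(5, 5)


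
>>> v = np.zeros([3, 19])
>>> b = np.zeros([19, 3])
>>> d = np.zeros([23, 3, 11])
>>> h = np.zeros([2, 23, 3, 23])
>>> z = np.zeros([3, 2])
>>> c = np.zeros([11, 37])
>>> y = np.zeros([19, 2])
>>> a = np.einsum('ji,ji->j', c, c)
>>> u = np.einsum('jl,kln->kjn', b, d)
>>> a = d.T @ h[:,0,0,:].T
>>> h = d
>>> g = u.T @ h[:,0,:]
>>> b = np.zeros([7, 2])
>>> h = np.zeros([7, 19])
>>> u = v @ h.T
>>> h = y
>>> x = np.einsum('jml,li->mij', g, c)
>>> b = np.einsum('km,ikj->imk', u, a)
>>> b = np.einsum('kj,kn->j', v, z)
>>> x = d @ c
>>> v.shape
(3, 19)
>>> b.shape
(19,)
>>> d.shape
(23, 3, 11)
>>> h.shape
(19, 2)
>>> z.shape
(3, 2)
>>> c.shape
(11, 37)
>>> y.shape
(19, 2)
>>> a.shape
(11, 3, 2)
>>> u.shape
(3, 7)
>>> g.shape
(11, 19, 11)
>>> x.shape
(23, 3, 37)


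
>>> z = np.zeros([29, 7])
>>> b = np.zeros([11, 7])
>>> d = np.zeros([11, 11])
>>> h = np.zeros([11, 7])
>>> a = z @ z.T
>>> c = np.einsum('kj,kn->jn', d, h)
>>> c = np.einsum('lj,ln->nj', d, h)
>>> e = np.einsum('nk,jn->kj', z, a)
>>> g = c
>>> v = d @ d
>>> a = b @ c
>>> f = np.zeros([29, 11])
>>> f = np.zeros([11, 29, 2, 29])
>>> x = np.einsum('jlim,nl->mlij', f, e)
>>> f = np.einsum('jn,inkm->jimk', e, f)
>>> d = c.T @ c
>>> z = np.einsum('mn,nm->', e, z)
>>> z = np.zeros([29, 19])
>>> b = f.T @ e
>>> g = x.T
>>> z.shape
(29, 19)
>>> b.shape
(2, 29, 11, 29)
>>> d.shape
(11, 11)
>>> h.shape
(11, 7)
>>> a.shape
(11, 11)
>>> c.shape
(7, 11)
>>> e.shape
(7, 29)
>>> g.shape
(11, 2, 29, 29)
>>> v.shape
(11, 11)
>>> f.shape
(7, 11, 29, 2)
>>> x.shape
(29, 29, 2, 11)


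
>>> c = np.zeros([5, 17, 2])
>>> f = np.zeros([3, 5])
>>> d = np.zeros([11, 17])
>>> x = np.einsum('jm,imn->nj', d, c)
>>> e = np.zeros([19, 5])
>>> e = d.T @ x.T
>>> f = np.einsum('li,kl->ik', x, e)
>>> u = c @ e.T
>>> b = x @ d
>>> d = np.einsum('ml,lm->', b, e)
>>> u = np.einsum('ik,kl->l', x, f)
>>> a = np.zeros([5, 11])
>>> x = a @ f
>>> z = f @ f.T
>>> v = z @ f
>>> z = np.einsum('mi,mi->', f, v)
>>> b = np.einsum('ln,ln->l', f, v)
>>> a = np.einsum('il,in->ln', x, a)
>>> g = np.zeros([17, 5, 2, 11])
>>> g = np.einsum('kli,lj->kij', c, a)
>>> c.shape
(5, 17, 2)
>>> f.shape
(11, 17)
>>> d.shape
()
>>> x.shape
(5, 17)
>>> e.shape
(17, 2)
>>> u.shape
(17,)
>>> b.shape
(11,)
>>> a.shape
(17, 11)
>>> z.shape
()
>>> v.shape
(11, 17)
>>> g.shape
(5, 2, 11)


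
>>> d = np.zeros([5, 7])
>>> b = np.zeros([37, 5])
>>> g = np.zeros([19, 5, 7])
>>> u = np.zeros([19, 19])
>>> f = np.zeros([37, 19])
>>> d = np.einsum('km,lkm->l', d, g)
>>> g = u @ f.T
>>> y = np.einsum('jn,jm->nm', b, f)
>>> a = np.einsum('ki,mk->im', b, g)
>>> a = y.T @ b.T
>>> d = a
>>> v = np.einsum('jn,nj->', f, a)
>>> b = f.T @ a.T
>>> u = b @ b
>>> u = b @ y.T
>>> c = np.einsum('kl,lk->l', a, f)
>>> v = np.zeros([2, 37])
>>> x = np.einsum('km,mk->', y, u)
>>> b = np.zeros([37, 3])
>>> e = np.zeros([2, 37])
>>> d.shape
(19, 37)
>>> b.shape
(37, 3)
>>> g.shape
(19, 37)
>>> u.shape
(19, 5)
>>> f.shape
(37, 19)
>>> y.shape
(5, 19)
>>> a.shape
(19, 37)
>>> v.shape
(2, 37)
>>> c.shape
(37,)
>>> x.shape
()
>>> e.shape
(2, 37)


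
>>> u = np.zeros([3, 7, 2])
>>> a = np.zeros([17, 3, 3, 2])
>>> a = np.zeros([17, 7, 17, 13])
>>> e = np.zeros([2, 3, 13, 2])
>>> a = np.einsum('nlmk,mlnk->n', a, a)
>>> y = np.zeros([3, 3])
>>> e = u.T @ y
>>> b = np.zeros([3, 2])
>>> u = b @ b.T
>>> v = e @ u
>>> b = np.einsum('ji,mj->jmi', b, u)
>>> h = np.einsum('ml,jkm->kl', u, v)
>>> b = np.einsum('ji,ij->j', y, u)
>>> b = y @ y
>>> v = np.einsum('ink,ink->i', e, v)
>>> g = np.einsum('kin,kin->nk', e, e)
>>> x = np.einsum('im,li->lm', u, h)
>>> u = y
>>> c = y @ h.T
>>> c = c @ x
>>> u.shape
(3, 3)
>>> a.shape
(17,)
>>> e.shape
(2, 7, 3)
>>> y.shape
(3, 3)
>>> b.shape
(3, 3)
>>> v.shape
(2,)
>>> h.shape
(7, 3)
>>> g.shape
(3, 2)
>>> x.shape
(7, 3)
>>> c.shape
(3, 3)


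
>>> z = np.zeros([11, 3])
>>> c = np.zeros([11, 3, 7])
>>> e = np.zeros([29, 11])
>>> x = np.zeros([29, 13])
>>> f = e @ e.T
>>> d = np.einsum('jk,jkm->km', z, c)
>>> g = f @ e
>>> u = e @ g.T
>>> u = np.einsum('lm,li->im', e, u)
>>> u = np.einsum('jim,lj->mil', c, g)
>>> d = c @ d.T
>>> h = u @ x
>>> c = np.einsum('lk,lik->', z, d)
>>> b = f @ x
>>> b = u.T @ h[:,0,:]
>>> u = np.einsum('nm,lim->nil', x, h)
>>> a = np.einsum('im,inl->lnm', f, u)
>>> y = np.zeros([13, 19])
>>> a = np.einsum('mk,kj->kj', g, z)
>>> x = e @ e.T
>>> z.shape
(11, 3)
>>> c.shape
()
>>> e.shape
(29, 11)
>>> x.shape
(29, 29)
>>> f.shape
(29, 29)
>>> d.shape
(11, 3, 3)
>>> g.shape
(29, 11)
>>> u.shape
(29, 3, 7)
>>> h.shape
(7, 3, 13)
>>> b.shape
(29, 3, 13)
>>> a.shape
(11, 3)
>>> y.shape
(13, 19)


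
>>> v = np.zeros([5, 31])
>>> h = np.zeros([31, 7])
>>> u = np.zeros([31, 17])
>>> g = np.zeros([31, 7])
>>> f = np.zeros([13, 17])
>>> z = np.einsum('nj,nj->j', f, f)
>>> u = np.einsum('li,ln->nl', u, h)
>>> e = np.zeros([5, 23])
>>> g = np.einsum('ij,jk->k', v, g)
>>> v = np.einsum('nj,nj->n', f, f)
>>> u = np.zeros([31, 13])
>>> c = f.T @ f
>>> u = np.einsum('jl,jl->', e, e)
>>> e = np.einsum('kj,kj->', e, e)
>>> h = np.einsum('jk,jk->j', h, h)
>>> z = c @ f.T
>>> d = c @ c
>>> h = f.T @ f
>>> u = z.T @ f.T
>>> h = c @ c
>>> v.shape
(13,)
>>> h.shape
(17, 17)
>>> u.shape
(13, 13)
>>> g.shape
(7,)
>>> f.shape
(13, 17)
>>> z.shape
(17, 13)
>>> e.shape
()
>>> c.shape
(17, 17)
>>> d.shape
(17, 17)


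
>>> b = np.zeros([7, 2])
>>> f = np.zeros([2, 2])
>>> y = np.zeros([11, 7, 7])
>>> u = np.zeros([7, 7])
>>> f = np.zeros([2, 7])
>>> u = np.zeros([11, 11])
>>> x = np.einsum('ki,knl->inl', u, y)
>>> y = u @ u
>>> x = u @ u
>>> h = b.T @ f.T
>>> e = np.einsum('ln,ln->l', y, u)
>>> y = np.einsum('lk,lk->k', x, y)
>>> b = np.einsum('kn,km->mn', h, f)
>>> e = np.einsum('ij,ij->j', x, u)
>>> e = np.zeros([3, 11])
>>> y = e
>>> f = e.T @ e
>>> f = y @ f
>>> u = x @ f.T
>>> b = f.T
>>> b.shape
(11, 3)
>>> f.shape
(3, 11)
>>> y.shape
(3, 11)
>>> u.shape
(11, 3)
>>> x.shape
(11, 11)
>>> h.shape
(2, 2)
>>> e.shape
(3, 11)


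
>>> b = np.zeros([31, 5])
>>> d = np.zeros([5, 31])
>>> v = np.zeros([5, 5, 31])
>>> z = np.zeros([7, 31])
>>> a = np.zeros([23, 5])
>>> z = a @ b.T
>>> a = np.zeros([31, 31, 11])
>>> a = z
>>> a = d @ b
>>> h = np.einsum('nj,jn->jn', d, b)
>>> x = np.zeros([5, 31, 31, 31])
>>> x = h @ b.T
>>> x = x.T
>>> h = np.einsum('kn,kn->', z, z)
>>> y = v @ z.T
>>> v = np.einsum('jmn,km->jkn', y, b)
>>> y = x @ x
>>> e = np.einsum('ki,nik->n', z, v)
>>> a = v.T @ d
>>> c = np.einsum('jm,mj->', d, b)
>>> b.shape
(31, 5)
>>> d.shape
(5, 31)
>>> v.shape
(5, 31, 23)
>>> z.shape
(23, 31)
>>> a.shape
(23, 31, 31)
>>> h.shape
()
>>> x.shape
(31, 31)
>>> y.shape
(31, 31)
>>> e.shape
(5,)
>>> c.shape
()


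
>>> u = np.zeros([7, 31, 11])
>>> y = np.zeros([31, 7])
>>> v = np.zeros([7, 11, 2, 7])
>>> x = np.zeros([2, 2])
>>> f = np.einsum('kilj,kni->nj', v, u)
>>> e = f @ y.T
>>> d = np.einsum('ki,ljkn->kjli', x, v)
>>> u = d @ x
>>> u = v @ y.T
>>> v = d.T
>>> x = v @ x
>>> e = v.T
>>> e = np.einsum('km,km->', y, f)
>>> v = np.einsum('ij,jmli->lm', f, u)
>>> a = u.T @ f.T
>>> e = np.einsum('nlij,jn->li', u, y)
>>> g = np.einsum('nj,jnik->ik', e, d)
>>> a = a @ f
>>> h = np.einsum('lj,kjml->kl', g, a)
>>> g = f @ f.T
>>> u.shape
(7, 11, 2, 31)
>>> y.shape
(31, 7)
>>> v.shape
(2, 11)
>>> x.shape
(2, 7, 11, 2)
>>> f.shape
(31, 7)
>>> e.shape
(11, 2)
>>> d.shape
(2, 11, 7, 2)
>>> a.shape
(31, 2, 11, 7)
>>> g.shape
(31, 31)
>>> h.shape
(31, 7)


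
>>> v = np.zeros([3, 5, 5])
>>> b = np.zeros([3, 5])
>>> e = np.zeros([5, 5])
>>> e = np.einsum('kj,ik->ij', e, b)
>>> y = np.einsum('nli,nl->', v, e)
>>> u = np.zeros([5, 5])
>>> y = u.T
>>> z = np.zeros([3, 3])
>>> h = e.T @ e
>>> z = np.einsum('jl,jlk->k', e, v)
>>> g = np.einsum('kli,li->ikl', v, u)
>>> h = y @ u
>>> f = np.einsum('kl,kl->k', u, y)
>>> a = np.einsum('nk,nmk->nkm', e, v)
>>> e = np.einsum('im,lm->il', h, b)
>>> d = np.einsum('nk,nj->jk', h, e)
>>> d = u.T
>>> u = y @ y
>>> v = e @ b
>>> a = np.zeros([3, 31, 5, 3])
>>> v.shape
(5, 5)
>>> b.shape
(3, 5)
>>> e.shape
(5, 3)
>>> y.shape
(5, 5)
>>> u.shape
(5, 5)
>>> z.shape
(5,)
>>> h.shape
(5, 5)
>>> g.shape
(5, 3, 5)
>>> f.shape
(5,)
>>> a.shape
(3, 31, 5, 3)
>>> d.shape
(5, 5)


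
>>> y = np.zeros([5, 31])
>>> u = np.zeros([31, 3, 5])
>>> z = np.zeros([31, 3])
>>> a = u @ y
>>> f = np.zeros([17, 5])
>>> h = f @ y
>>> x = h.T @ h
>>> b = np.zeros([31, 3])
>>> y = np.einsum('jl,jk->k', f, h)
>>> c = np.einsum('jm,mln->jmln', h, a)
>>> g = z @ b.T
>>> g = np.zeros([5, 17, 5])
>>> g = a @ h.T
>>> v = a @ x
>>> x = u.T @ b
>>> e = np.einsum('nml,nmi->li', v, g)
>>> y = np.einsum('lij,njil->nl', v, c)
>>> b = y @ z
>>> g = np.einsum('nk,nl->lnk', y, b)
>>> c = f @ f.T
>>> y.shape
(17, 31)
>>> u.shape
(31, 3, 5)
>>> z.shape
(31, 3)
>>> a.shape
(31, 3, 31)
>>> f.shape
(17, 5)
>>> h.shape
(17, 31)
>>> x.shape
(5, 3, 3)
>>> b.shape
(17, 3)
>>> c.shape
(17, 17)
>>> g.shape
(3, 17, 31)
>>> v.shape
(31, 3, 31)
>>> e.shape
(31, 17)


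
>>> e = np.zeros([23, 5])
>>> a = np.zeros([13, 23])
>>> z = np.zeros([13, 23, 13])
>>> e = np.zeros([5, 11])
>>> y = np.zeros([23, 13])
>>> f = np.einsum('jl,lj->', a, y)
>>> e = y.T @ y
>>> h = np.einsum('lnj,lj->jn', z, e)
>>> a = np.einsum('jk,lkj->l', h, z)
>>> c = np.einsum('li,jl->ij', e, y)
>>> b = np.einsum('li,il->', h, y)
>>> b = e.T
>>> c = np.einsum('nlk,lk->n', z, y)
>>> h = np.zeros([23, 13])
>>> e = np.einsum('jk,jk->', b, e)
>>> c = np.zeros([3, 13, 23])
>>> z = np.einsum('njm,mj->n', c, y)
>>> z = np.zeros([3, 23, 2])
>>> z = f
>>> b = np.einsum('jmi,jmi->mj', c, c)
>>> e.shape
()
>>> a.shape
(13,)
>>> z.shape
()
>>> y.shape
(23, 13)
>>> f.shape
()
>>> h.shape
(23, 13)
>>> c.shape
(3, 13, 23)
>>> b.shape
(13, 3)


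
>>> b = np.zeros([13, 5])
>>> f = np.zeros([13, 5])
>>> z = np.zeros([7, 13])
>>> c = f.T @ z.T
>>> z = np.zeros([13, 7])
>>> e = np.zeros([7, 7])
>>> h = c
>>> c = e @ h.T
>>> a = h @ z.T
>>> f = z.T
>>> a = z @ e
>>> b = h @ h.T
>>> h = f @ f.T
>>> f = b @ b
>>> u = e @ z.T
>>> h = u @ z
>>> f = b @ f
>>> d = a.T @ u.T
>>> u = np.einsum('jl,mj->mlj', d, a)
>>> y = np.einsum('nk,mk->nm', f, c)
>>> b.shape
(5, 5)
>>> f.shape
(5, 5)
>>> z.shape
(13, 7)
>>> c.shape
(7, 5)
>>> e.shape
(7, 7)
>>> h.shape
(7, 7)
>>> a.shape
(13, 7)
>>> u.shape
(13, 7, 7)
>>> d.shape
(7, 7)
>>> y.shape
(5, 7)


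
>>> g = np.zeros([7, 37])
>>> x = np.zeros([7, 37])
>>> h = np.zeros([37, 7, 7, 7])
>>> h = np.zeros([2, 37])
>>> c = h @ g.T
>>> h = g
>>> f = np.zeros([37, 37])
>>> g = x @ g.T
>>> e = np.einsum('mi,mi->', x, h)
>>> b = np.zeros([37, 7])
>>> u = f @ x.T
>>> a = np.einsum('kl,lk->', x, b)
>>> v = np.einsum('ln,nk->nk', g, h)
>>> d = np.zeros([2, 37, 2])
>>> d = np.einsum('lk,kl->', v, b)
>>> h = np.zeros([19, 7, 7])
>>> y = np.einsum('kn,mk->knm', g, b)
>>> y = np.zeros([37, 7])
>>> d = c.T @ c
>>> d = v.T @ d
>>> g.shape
(7, 7)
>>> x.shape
(7, 37)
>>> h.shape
(19, 7, 7)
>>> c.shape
(2, 7)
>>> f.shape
(37, 37)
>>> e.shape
()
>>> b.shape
(37, 7)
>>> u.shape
(37, 7)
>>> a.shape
()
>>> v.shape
(7, 37)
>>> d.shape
(37, 7)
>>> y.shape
(37, 7)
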